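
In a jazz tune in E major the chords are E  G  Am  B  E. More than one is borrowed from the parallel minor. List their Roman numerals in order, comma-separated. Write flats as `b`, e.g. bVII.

bIII, iv

In E major the diatonic chords are E, F#m, G#m, A, B, C#m, D#dim. Of the given chords, E and B are diatonic. G (G–B–D) doesn't fit — on degree 3 E major would have G#m (iii). G is the degree-3 chord of E minor, so it is the borrowed bIII. Am (A–C–E) doesn't fit — on degree 4 E major would have A (IV). Am is the degree-4 chord of E minor, so it is the borrowed iv.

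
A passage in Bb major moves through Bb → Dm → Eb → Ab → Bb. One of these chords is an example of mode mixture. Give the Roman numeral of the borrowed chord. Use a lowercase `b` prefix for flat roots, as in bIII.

bVII

The diatonic triads in Bb major are Bb, Cm, Dm, Eb, F, Gm, Adim. Bb, Dm and Eb all belong to that set. But Ab (Ab–C–Eb) is foreign: the diatonic vii° on degree 7 is Adim, whereas Ab comes from Bb minor. It is labeled bVII.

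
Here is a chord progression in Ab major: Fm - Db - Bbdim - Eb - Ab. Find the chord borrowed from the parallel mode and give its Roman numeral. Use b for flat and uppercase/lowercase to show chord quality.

Ab major has the diatonic set Ab, Bbm, Cm, Db, Eb, Fm, Gdim. Fm, Db, Eb and Ab are all diatonic. But Bbdim (Bb–Db–Fb) is foreign: the diatonic ii on degree 2 is Bbm, whereas Bbdim comes from Ab minor. It is labeled ii°.

ii°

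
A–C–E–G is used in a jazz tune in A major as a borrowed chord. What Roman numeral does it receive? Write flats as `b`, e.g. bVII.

A is scale degree 1 in A major. The diatonic chord on degree 1 would be A (I), but A–C–E–G is the minor-seventh chord from A minor. As a borrowed chord it is labeled i7.

i7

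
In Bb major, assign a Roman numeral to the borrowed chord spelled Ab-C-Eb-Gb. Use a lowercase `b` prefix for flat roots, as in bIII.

bVII7

The root Ab is the lowered 7th scale degree — diatonically Bb major has A there. Ab–C–Eb–Gb is a dominant-seventh chord — the form found in Bb minor, not the diatonic vii° (Adim). Borrowed into Bb major it is written bVII7.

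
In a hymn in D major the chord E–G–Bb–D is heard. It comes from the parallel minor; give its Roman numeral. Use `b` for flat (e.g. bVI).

E is scale degree 2 in D major. Diatonically D major has Em (ii) on that degree; E–G–Bb–D is instead the half-diminished-seventh chord native to D minor, so it takes the label iiø7.

iiø7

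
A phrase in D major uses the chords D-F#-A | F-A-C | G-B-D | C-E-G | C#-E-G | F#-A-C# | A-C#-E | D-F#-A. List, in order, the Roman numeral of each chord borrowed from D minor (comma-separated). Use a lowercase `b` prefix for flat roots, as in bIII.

In D major the diatonic chords are D, Em, F#m, G, A, Bm, C#dim. D–F#–A = D, G–B–D = G, C#–E–G = C#dim, F#–A–C# = F#m and A–C#–E = A all belong to that set. F–A–C is not: scale degree 3 in D major carries F#m (iii). In D minor the chord on that degree is F, so here it functions as bIII, borrowed from the parallel minor. C–E–G doesn't fit — on degree 7 D major would have C#dim (vii°). C is the degree-7 chord of D minor, so it is the borrowed bVII.

bIII, bVII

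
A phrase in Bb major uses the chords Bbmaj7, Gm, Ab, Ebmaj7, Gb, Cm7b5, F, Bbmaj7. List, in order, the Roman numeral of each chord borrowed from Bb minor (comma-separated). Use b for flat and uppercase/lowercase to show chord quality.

bVII, bVI, iiø7

The diatonic triads in Bb major are Bb, Cm, Dm, Eb, F, Gm, Adim. Of the given chords, Bbmaj7, Gm, Ebmaj7 and F are diatonic. But Ab (Ab–C–Eb) is foreign: the diatonic vii° on degree 7 is Adim, whereas Ab comes from Bb minor. It is labeled bVII. Gb (Gb–Bb–Db) is not: scale degree 6 in Bb major carries Gm (vi). In Bb minor the chord on that degree is Gb, so here it functions as bVI, borrowed from the parallel minor. But Cm7b5 (C–Eb–Gb–Bb) is foreign: the diatonic ii on degree 2 is Cm, whereas Cm7b5 comes from Bb minor. It is labeled iiø7.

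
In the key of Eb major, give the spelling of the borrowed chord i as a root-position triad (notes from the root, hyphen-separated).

Eb-Gb-Bb

i is built on scale degree 1, which is Eb in both Eb major and its parallel. In Eb minor the chord on Eb is Eb–Gb–Bb.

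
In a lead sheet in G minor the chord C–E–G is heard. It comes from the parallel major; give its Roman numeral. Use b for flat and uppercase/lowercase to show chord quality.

IV

The root C is the diatonic 4th degree of G minor; the borrowing shows in the chord quality. C–E–G is a major chord — the form found in G major, not the diatonic iv (Cm). Borrowed into G minor it is written IV.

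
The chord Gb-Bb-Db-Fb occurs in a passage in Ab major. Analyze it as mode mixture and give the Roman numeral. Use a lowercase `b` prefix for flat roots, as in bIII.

bVII7

In Ab major scale degree 7 is G; Gb is its lowered form, from Ab minor. The diatonic chord on degree 7 would be Gdim (vii°), but Gb–Bb–Db–Fb is the dominant-seventh chord from Ab minor. As a borrowed chord it is labeled bVII7.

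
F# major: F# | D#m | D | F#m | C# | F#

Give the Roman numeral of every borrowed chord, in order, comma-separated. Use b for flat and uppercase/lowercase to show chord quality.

In F# major the diatonic chords are F#, G#m, A#m, B, C#, D#m, E#dim. Of the given chords, F#, D#m and C# are diatonic. But D (D–F#–A) is foreign: the diatonic vi on degree 6 is D#m, whereas D comes from F# minor. It is labeled bVI. F#m (F#–A–C#) is not: scale degree 1 in F# major carries F# (I). In F# minor the chord on that degree is F#m, so here it functions as i, borrowed from the parallel minor.

bVI, i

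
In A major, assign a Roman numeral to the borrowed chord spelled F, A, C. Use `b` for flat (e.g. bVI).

F is the lowered form of scale degree 6 in A major (the diatonic degree 6 is F#). F–A–C is a major chord — the form found in A minor, not the diatonic vi (F#m). Borrowed into A major it is written bVI.

bVI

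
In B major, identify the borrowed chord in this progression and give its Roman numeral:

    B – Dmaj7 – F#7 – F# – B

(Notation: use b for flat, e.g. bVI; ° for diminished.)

In B major the diatonic chords are B, C#m, D#m, E, F#, G#m, A#dim. Of the given chords, B, F#7 and F# are diatonic. Dmaj7 (D–F#–A–C#) is not: scale degree 3 in B major carries D#m (iii). In B minor the chord on that degree is Dmaj7, so here it functions as bIIImaj7, borrowed from the parallel minor.

bIIImaj7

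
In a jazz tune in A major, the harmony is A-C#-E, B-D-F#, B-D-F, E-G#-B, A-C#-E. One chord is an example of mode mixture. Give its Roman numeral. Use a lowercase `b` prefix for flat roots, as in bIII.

A major has the diatonic set A, Bm, C#m, D, E, F#m, G#dim. A–C#–E = A, B–D–F# = Bm and E–G#–B = E all belong to that set. But B–D–F is foreign: the diatonic ii on degree 2 is Bm, whereas Bdim comes from A minor. It is labeled ii°.

ii°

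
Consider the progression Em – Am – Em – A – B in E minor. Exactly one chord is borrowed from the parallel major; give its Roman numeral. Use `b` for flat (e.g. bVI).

IV

The diatonic triads in E minor (with V from harmonic minor) are Em, F#dim, G, Am, B, C, D. Em, Am and B all belong to that set. A (A–C#–E) doesn't fit — on degree 4 E minor would have Am (iv). A is the degree-4 chord of E major, so it is the borrowed IV.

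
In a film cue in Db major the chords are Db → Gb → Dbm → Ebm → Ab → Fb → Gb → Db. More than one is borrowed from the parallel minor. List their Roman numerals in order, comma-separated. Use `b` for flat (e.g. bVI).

i, bIII

Db major has the diatonic set Db, Ebm, Fm, Gb, Ab, Bbm, Cdim. Db, Gb, Ebm and Ab all belong to that set. Dbm (Db–Fb–Ab) doesn't fit — on degree 1 Db major would have Db (I). Dbm is the degree-1 chord of Db minor, so it is the borrowed i. Fb (Fb–Ab–Cb) is not: scale degree 3 in Db major carries Fm (iii). In Db minor the chord on that degree is Fb, so here it functions as bIII, borrowed from the parallel minor.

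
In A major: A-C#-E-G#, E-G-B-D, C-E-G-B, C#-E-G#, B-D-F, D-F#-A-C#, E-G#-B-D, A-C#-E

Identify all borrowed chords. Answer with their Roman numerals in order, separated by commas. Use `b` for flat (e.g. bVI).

A major has the diatonic set A, Bm, C#m, D, E, F#m, G#dim. Of the given chords, A–C#–E–G# = Amaj7, C#–E–G# = C#m, D–F#–A–C# = Dmaj7, E–G#–B–D = E7 and A–C#–E = A are diatonic. E–G–B–D doesn't fit — on degree 5 A major would have E (V). Em7 is the degree-5 chord of A minor, so it is the borrowed v7. But C–E–G–B is foreign: the diatonic iii on degree 3 is C#m, whereas Cmaj7 comes from A minor. It is labeled bIIImaj7. B–D–F doesn't fit — on degree 2 A major would have Bm (ii). Bdim is the degree-2 chord of A minor, so it is the borrowed ii°.

v7, bIIImaj7, ii°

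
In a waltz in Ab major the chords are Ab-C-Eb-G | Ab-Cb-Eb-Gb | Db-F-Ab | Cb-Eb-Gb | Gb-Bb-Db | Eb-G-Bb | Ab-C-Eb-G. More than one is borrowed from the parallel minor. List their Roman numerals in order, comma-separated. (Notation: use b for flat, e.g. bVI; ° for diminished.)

i7, bIII, bVII

Ab major has the diatonic set Ab, Bbm, Cm, Db, Eb, Fm, Gdim. Of the given chords, Ab–C–Eb–G = Abmaj7, Db–F–Ab = Db and Eb–G–Bb = Eb are diatonic. Ab–Cb–Eb–Gb is not: scale degree 1 in Ab major carries Ab (I). In Ab minor the chord on that degree is Abm7, so here it functions as i7, borrowed from the parallel minor. Cb–Eb–Gb is not: scale degree 3 in Ab major carries Cm (iii). In Ab minor the chord on that degree is Cb, so here it functions as bIII, borrowed from the parallel minor. Gb–Bb–Db is not: scale degree 7 in Ab major carries Gdim (vii°). In Ab minor the chord on that degree is Gb, so here it functions as bVII, borrowed from the parallel minor.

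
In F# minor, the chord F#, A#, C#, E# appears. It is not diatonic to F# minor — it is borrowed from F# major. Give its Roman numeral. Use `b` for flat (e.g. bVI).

Imaj7

F# is scale degree 1 in F# minor. The diatonic chord on degree 1 would be F#m (i), but F#–A#–C#–E# is the major-seventh chord from F# major. As a borrowed chord it is labeled Imaj7.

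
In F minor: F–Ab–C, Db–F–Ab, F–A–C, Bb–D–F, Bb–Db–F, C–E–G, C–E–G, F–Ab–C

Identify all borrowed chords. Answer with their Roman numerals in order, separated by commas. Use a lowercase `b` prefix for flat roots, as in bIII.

I, IV

The diatonic triads in F minor (with V from harmonic minor) are Fm, Gdim, Ab, Bbm, C, Db, Eb. F–Ab–C = Fm, Db–F–Ab = Db, Bb–Db–F = Bbm and C–E–G = C are all diatonic. F–A–C is not: scale degree 1 in F minor carries Fm (i). In F major the chord on that degree is F, so here it functions as I, borrowed from the parallel major. Bb–D–F is not: scale degree 4 in F minor carries Bbm (iv). In F major the chord on that degree is Bb, so here it functions as IV, borrowed from the parallel major.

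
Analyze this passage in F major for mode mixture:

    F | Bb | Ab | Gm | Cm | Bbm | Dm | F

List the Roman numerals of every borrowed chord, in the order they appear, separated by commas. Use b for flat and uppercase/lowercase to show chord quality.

In F major the diatonic chords are F, Gm, Am, Bb, C, Dm, Edim. F, Bb, Gm and Dm all belong to that set. Ab (Ab–C–Eb) is not: scale degree 3 in F major carries Am (iii). In F minor the chord on that degree is Ab, so here it functions as bIII, borrowed from the parallel minor. Cm (C–Eb–G) is not: scale degree 5 in F major carries C (V). In F minor the chord on that degree is Cm, so here it functions as v, borrowed from the parallel minor. But Bbm (Bb–Db–F) is foreign: the diatonic IV on degree 4 is Bb, whereas Bbm comes from F minor. It is labeled iv.

bIII, v, iv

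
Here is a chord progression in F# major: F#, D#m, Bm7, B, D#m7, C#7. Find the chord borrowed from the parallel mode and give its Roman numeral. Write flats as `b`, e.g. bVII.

iv7

F# major has the diatonic set F#, G#m, A#m, B, C#, D#m, E#dim. Of the given chords, F#, D#m, B, D#m7 and C#7 are diatonic. But Bm7 (B–D–F#–A) is foreign: the diatonic IV on degree 4 is B, whereas Bm7 comes from F# minor. It is labeled iv7.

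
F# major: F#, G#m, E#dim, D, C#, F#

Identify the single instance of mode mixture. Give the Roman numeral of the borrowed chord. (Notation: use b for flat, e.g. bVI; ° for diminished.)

bVI

The diatonic triads in F# major are F#, G#m, A#m, B, C#, D#m, E#dim. F#, G#m, E#dim and C# all belong to that set. But D (D–F#–A) is foreign: the diatonic vi on degree 6 is D#m, whereas D comes from F# minor. It is labeled bVI.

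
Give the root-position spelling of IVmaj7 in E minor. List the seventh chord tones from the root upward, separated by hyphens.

A-C#-E-G#

IVmaj7 is built on scale degree 4, which is A in both E minor and its parallel. Building the major-seventh chord from the parallel major on A: A–C#–E–G#.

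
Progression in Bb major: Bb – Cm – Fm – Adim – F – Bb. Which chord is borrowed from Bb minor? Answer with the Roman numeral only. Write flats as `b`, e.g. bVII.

The diatonic triads in Bb major are Bb, Cm, Dm, Eb, F, Gm, Adim. Bb, Cm, Adim and F are all diatonic. Fm (F–Ab–C) doesn't fit — on degree 5 Bb major would have F (V). Fm is the degree-5 chord of Bb minor, so it is the borrowed v.

v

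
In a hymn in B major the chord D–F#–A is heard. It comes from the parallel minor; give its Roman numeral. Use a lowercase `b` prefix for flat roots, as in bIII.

bIII

In B major scale degree 3 is D#; D is its lowered form, from B minor. The diatonic chord on degree 3 would be D#m (iii), but D–F#–A is the major chord from B minor. As a borrowed chord it is labeled bIII.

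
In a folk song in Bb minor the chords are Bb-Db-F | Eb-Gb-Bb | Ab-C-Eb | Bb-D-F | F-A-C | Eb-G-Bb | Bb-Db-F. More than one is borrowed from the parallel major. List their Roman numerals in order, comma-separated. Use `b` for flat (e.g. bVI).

The diatonic triads in Bb minor (with V from harmonic minor) are Bbm, Cdim, Db, Ebm, F, Gb, Ab. Of the given chords, Bb–Db–F = Bbm, Eb–Gb–Bb = Ebm, Ab–C–Eb = Ab and F–A–C = F are diatonic. Bb–D–F is not: scale degree 1 in Bb minor carries Bbm (i). In Bb major the chord on that degree is Bb, so here it functions as I, borrowed from the parallel major. Eb–G–Bb is not: scale degree 4 in Bb minor carries Ebm (iv). In Bb major the chord on that degree is Eb, so here it functions as IV, borrowed from the parallel major.

I, IV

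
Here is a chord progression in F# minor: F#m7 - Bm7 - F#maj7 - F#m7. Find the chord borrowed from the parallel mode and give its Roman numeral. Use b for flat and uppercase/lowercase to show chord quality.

F# minor has the diatonic set F#m, G#dim, A, Bm, C#, D, E (with V from harmonic minor). Of the given chords, F#m7 and Bm7 are diatonic. But F#maj7 (F#–A#–C#–E#) is foreign: the diatonic i on degree 1 is F#m, whereas F#maj7 comes from F# major. It is labeled Imaj7.

Imaj7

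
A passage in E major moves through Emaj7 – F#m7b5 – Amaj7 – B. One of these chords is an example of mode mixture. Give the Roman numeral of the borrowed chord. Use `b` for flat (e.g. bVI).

E major has the diatonic set E, F#m, G#m, A, B, C#m, D#dim. Of the given chords, Emaj7, Amaj7 and B are diatonic. F#m7b5 (F#–A–C–E) doesn't fit — on degree 2 E major would have F#m (ii). F#m7b5 is the degree-2 chord of E minor, so it is the borrowed iiø7.

iiø7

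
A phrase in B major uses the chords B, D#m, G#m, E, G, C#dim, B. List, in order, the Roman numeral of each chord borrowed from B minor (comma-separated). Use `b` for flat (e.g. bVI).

In B major the diatonic chords are B, C#m, D#m, E, F#, G#m, A#dim. B, D#m, G#m and E all belong to that set. G (G–B–D) doesn't fit — on degree 6 B major would have G#m (vi). G is the degree-6 chord of B minor, so it is the borrowed bVI. C#dim (C#–E–G) is not: scale degree 2 in B major carries C#m (ii). In B minor the chord on that degree is C#dim, so here it functions as ii°, borrowed from the parallel minor.

bVI, ii°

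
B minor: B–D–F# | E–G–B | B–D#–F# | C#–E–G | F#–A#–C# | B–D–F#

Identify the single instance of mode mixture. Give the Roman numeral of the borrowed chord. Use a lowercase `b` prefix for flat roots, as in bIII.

In B minor (with V from harmonic minor) the diatonic chords are Bm, C#dim, D, Em, F#, G, A. B–D–F# = Bm, E–G–B = Em, C#–E–G = C#dim and F#–A#–C# = F# are all diatonic. But B–D#–F# is foreign: the diatonic i on degree 1 is Bm, whereas B comes from B major. It is labeled I.

I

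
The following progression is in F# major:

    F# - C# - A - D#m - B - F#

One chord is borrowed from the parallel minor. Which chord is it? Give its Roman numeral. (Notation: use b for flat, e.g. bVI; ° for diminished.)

F# major has the diatonic set F#, G#m, A#m, B, C#, D#m, E#dim. F#, C#, D#m and B all belong to that set. A (A–C#–E) doesn't fit — on degree 3 F# major would have A#m (iii). A is the degree-3 chord of F# minor, so it is the borrowed bIII.

bIII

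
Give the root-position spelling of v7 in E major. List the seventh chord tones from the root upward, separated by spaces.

B D F# A

v7 is built on scale degree 5, which is B in both E major and its parallel. In E minor the chord on B is B–D–F#–A.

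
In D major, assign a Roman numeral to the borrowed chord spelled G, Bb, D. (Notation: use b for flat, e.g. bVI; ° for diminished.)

The root G is the diatonic 4th degree of D major; the borrowing shows in the chord quality. G–Bb–D is a minor chord — the form found in D minor, not the diatonic IV (G). Borrowed into D major it is written iv.

iv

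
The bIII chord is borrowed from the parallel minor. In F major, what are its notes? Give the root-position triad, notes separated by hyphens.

Ab-C-Eb

Scale degree 3 in F major is A. bIII uses the lowered form, Ab, taken from F minor. In F minor the chord on Ab is Ab–C–Eb.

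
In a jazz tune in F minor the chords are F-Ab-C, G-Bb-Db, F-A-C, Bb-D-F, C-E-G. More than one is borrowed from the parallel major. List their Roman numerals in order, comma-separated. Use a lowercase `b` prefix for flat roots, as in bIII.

I, IV

The diatonic triads in F minor (with V from harmonic minor) are Fm, Gdim, Ab, Bbm, C, Db, Eb. Of the given chords, F–Ab–C = Fm, G–Bb–Db = Gdim and C–E–G = C are diatonic. But F–A–C is foreign: the diatonic i on degree 1 is Fm, whereas F comes from F major. It is labeled I. Bb–D–F doesn't fit — on degree 4 F minor would have Bbm (iv). Bb is the degree-4 chord of F major, so it is the borrowed IV.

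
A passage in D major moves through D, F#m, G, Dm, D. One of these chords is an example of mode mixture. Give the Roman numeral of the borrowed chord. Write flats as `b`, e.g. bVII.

In D major the diatonic chords are D, Em, F#m, G, A, Bm, C#dim. Of the given chords, D, F#m and G are diatonic. Dm (D–F–A) is not: scale degree 1 in D major carries D (I). In D minor the chord on that degree is Dm, so here it functions as i, borrowed from the parallel minor.

i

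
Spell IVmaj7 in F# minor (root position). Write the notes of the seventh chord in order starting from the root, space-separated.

B D# F# A#

IVmaj7 is built on scale degree 4, which is B in both F# minor and its parallel. Stacking thirds in F# major on B gives B–D#–F#–A#.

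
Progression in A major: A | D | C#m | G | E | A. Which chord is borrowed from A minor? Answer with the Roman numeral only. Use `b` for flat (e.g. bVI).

bVII

In A major the diatonic chords are A, Bm, C#m, D, E, F#m, G#dim. A, D, C#m and E all belong to that set. G (G–B–D) is not: scale degree 7 in A major carries G#dim (vii°). In A minor the chord on that degree is G, so here it functions as bVII, borrowed from the parallel minor.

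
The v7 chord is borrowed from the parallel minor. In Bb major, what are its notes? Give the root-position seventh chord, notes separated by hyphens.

The root, F, is scale degree 5 — the same note in Bb major and Bb minor; only the chord quality changes. Stacking thirds in Bb minor on F gives F–Ab–C–Eb.

F-Ab-C-Eb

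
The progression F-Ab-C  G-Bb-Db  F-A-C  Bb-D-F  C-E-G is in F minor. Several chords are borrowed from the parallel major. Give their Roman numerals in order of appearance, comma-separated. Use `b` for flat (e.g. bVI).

I, IV

The diatonic triads in F minor (with V from harmonic minor) are Fm, Gdim, Ab, Bbm, C, Db, Eb. F–Ab–C = Fm, G–Bb–Db = Gdim and C–E–G = C all belong to that set. F–A–C is not: scale degree 1 in F minor carries Fm (i). In F major the chord on that degree is F, so here it functions as I, borrowed from the parallel major. Bb–D–F doesn't fit — on degree 4 F minor would have Bbm (iv). Bb is the degree-4 chord of F major, so it is the borrowed IV.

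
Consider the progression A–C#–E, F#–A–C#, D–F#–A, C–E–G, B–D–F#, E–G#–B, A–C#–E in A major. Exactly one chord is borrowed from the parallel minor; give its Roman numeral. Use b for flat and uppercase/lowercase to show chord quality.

The diatonic triads in A major are A, Bm, C#m, D, E, F#m, G#dim. A–C#–E = A, F#–A–C# = F#m, D–F#–A = D, B–D–F# = Bm and E–G#–B = E all belong to that set. C–E–G is not: scale degree 3 in A major carries C#m (iii). In A minor the chord on that degree is C, so here it functions as bIII, borrowed from the parallel minor.

bIII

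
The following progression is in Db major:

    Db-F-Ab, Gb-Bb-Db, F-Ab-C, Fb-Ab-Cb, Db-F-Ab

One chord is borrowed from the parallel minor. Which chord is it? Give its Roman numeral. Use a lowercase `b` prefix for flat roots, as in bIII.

bIII

In Db major the diatonic chords are Db, Ebm, Fm, Gb, Ab, Bbm, Cdim. Db–F–Ab = Db, Gb–Bb–Db = Gb and F–Ab–C = Fm are all diatonic. Fb–Ab–Cb is not: scale degree 3 in Db major carries Fm (iii). In Db minor the chord on that degree is Fb, so here it functions as bIII, borrowed from the parallel minor.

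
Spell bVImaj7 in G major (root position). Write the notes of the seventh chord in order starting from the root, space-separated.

bVImaj7 is built on the lowered scale degree 6. In G major degree 6 is E; lowered it becomes Eb. Stacking thirds in G minor on Eb gives Eb–G–Bb–D.

Eb G Bb D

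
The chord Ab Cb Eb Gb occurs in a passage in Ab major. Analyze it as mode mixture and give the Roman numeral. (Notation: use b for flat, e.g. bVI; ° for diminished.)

The root Ab is the diatonic 1st degree of Ab major; the borrowing shows in the chord quality. Ab–Cb–Eb–Gb is a minor-seventh chord — the form found in Ab minor, not the diatonic I (Ab). Borrowed into Ab major it is written i7.

i7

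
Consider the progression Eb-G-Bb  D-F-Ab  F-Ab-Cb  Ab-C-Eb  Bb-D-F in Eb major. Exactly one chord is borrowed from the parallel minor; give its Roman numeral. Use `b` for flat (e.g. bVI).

ii°

In Eb major the diatonic chords are Eb, Fm, Gm, Ab, Bb, Cm, Ddim. Eb–G–Bb = Eb, D–F–Ab = Ddim, Ab–C–Eb = Ab and Bb–D–F = Bb are all diatonic. F–Ab–Cb doesn't fit — on degree 2 Eb major would have Fm (ii). Fdim is the degree-2 chord of Eb minor, so it is the borrowed ii°.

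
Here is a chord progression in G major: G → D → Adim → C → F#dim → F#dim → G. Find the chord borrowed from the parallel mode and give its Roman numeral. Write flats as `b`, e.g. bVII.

In G major the diatonic chords are G, Am, Bm, C, D, Em, F#dim. Of the given chords, G, D, C and F#dim are diatonic. Adim (A–C–Eb) doesn't fit — on degree 2 G major would have Am (ii). Adim is the degree-2 chord of G minor, so it is the borrowed ii°.

ii°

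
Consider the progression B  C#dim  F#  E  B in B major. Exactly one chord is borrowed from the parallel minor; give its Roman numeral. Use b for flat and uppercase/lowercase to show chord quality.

ii°

The diatonic triads in B major are B, C#m, D#m, E, F#, G#m, A#dim. B, F# and E all belong to that set. C#dim (C#–E–G) doesn't fit — on degree 2 B major would have C#m (ii). C#dim is the degree-2 chord of B minor, so it is the borrowed ii°.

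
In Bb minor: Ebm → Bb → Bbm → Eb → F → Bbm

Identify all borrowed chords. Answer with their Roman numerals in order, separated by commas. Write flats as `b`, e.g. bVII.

Bb minor has the diatonic set Bbm, Cdim, Db, Ebm, F, Gb, Ab (with V from harmonic minor). Ebm, Bbm and F all belong to that set. But Bb (Bb–D–F) is foreign: the diatonic i on degree 1 is Bbm, whereas Bb comes from Bb major. It is labeled I. But Eb (Eb–G–Bb) is foreign: the diatonic iv on degree 4 is Ebm, whereas Eb comes from Bb major. It is labeled IV.

I, IV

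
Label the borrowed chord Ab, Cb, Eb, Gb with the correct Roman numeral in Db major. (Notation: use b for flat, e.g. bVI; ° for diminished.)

The root Ab is the diatonic 5th degree of Db major; the borrowing shows in the chord quality. Ab–Cb–Eb–Gb is a minor-seventh chord — the form found in Db minor, not the diatonic V (Ab). Borrowed into Db major it is written v7.

v7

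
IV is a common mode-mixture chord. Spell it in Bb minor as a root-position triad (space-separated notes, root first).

The root, Eb, is scale degree 4 — the same note in Bb minor and Bb major; only the chord quality changes. Building the major chord from the parallel major on Eb: Eb–G–Bb.

Eb G Bb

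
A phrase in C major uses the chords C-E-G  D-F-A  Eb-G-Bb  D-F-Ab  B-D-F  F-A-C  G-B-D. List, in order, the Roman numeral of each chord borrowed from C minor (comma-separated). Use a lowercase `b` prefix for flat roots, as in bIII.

bIII, ii°

In C major the diatonic chords are C, Dm, Em, F, G, Am, Bdim. C–E–G = C, D–F–A = Dm, B–D–F = Bdim, F–A–C = F and G–B–D = G are all diatonic. But Eb–G–Bb is foreign: the diatonic iii on degree 3 is Em, whereas Eb comes from C minor. It is labeled bIII. D–F–Ab doesn't fit — on degree 2 C major would have Dm (ii). Ddim is the degree-2 chord of C minor, so it is the borrowed ii°.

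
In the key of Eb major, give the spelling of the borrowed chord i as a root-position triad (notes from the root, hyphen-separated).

i is built on scale degree 1, which is Eb in both Eb major and its parallel. Stacking thirds in Eb minor on Eb gives Eb–Gb–Bb.

Eb-Gb-Bb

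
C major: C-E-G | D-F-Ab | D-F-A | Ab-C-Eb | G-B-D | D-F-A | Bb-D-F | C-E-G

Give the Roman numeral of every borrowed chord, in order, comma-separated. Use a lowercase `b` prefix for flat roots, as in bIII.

ii°, bVI, bVII

In C major the diatonic chords are C, Dm, Em, F, G, Am, Bdim. C–E–G = C, D–F–A = Dm and G–B–D = G are all diatonic. But D–F–Ab is foreign: the diatonic ii on degree 2 is Dm, whereas Ddim comes from C minor. It is labeled ii°. Ab–C–Eb doesn't fit — on degree 6 C major would have Am (vi). Ab is the degree-6 chord of C minor, so it is the borrowed bVI. But Bb–D–F is foreign: the diatonic vii° on degree 7 is Bdim, whereas Bb comes from C minor. It is labeled bVII.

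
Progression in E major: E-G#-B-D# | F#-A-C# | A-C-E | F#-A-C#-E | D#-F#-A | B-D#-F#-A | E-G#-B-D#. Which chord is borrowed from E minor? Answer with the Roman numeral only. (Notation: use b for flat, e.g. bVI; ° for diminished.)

iv

The diatonic triads in E major are E, F#m, G#m, A, B, C#m, D#dim. Of the given chords, E–G#–B–D# = Emaj7, F#–A–C# = F#m, F#–A–C#–E = F#m7, D#–F#–A = D#dim and B–D#–F#–A = B7 are diatonic. A–C–E doesn't fit — on degree 4 E major would have A (IV). Am is the degree-4 chord of E minor, so it is the borrowed iv.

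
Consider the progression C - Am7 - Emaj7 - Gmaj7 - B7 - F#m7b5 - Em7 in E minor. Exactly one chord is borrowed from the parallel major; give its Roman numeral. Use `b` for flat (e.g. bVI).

E minor has the diatonic set Em, F#dim, G, Am, B, C, D (with V from harmonic minor). C, Am7, Gmaj7, B7, F#m7b5 and Em7 all belong to that set. Emaj7 (E–G#–B–D#) is not: scale degree 1 in E minor carries Em (i). In E major the chord on that degree is Emaj7, so here it functions as Imaj7, borrowed from the parallel major.

Imaj7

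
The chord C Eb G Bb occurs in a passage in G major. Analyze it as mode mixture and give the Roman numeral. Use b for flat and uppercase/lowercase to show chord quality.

The root C is the diatonic 4th degree of G major; the borrowing shows in the chord quality. Diatonically G major has C (IV) on that degree; C–Eb–G–Bb is instead the minor-seventh chord native to G minor, so it takes the label iv7.

iv7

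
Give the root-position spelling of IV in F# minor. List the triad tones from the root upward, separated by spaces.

B D# F#

The root, B, is scale degree 4 — the same note in F# minor and F# major; only the chord quality changes. Building the major chord from the parallel major on B: B–D#–F#.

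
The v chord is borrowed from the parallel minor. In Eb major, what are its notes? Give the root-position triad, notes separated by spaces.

Bb Db F

v is built on scale degree 5, which is Bb in both Eb major and its parallel. Building the minor chord from the parallel minor on Bb: Bb–Db–F.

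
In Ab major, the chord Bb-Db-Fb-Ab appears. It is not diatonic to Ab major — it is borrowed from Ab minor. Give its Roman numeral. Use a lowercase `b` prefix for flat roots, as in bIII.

Bb is scale degree 2 in Ab major. Bb–Db–Fb–Ab is a half-diminished-seventh chord — the form found in Ab minor, not the diatonic ii (Bbm). Borrowed into Ab major it is written iiø7.

iiø7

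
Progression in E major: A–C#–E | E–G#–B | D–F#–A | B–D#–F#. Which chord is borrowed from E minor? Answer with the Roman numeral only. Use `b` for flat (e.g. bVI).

bVII

The diatonic triads in E major are E, F#m, G#m, A, B, C#m, D#dim. Of the given chords, A–C#–E = A, E–G#–B = E and B–D#–F# = B are diatonic. But D–F#–A is foreign: the diatonic vii° on degree 7 is D#dim, whereas D comes from E minor. It is labeled bVII.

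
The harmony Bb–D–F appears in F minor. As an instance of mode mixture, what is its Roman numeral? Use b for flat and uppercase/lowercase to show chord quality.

Bb is scale degree 4 in F minor. Diatonically F minor has Bbm (iv) on that degree; Bb–D–F is instead the major chord native to F major, so it takes the label IV.

IV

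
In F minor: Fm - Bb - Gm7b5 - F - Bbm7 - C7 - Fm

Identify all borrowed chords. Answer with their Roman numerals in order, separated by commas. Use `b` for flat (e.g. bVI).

The diatonic triads in F minor (with V from harmonic minor) are Fm, Gdim, Ab, Bbm, C, Db, Eb. Fm, Gm7b5, Bbm7 and C7 all belong to that set. Bb (Bb–D–F) doesn't fit — on degree 4 F minor would have Bbm (iv). Bb is the degree-4 chord of F major, so it is the borrowed IV. But F (F–A–C) is foreign: the diatonic i on degree 1 is Fm, whereas F comes from F major. It is labeled I.

IV, I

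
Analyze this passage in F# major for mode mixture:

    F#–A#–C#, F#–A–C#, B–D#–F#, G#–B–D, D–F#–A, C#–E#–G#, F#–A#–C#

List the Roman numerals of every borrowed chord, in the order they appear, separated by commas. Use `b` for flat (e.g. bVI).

i, ii°, bVI

The diatonic triads in F# major are F#, G#m, A#m, B, C#, D#m, E#dim. F#–A#–C# = F#, B–D#–F# = B and C#–E#–G# = C# are all diatonic. F#–A–C# is not: scale degree 1 in F# major carries F# (I). In F# minor the chord on that degree is F#m, so here it functions as i, borrowed from the parallel minor. G#–B–D is not: scale degree 2 in F# major carries G#m (ii). In F# minor the chord on that degree is G#dim, so here it functions as ii°, borrowed from the parallel minor. D–F#–A doesn't fit — on degree 6 F# major would have D#m (vi). D is the degree-6 chord of F# minor, so it is the borrowed bVI.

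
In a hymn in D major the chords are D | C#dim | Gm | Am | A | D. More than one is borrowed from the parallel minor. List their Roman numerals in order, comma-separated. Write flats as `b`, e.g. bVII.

iv, v

D major has the diatonic set D, Em, F#m, G, A, Bm, C#dim. D, C#dim and A all belong to that set. But Gm (G–Bb–D) is foreign: the diatonic IV on degree 4 is G, whereas Gm comes from D minor. It is labeled iv. Am (A–C–E) doesn't fit — on degree 5 D major would have A (V). Am is the degree-5 chord of D minor, so it is the borrowed v.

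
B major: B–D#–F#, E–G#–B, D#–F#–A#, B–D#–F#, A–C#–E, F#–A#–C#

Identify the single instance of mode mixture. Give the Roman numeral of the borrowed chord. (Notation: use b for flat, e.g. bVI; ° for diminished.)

bVII

The diatonic triads in B major are B, C#m, D#m, E, F#, G#m, A#dim. B–D#–F# = B, E–G#–B = E, D#–F#–A# = D#m and F#–A#–C# = F# all belong to that set. A–C#–E doesn't fit — on degree 7 B major would have A#dim (vii°). A is the degree-7 chord of B minor, so it is the borrowed bVII.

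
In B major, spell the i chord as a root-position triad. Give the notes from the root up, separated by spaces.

B D F#

i is built on scale degree 1, which is B in both B major and its parallel. In B minor the chord on B is B–D–F#.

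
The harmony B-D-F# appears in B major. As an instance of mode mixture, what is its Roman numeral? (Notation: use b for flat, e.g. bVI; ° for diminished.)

The root B is the diatonic 1st degree of B major; the borrowing shows in the chord quality. Diatonically B major has B (I) on that degree; B–D–F# is instead the minor chord native to B minor, so it takes the label i.

i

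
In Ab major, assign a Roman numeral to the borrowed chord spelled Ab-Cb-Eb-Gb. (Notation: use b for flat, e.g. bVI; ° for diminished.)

Ab is scale degree 1 in Ab major. Diatonically Ab major has Ab (I) on that degree; Ab–Cb–Eb–Gb is instead the minor-seventh chord native to Ab minor, so it takes the label i7.

i7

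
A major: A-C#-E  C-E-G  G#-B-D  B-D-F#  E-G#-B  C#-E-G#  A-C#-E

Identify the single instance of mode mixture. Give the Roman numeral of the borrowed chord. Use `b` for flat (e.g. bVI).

In A major the diatonic chords are A, Bm, C#m, D, E, F#m, G#dim. A–C#–E = A, G#–B–D = G#dim, B–D–F# = Bm, E–G#–B = E and C#–E–G# = C#m all belong to that set. C–E–G doesn't fit — on degree 3 A major would have C#m (iii). C is the degree-3 chord of A minor, so it is the borrowed bIII.

bIII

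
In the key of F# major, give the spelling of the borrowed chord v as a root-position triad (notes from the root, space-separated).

C# E G#

v is built on scale degree 5, which is C# in both F# major and its parallel. Stacking thirds in F# minor on C# gives C#–E–G#.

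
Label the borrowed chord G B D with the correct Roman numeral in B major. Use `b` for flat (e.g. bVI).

The root G is the lowered 6th scale degree — diatonically B major has G# there. G–B–D is a major chord — the form found in B minor, not the diatonic vi (G#m). Borrowed into B major it is written bVI.

bVI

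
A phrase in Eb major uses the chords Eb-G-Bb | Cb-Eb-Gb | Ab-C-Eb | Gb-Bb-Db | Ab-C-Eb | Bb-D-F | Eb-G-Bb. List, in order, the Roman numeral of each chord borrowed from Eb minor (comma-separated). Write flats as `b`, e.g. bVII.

Eb major has the diatonic set Eb, Fm, Gm, Ab, Bb, Cm, Ddim. Eb–G–Bb = Eb, Ab–C–Eb = Ab and Bb–D–F = Bb are all diatonic. But Cb–Eb–Gb is foreign: the diatonic vi on degree 6 is Cm, whereas Cb comes from Eb minor. It is labeled bVI. But Gb–Bb–Db is foreign: the diatonic iii on degree 3 is Gm, whereas Gb comes from Eb minor. It is labeled bIII.

bVI, bIII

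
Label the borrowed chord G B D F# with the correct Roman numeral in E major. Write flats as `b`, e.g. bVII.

bIIImaj7

The root G is the lowered 3rd scale degree — diatonically E major has G# there. G–B–D–F# is a major-seventh chord — the form found in E minor, not the diatonic iii (G#m). Borrowed into E major it is written bIIImaj7.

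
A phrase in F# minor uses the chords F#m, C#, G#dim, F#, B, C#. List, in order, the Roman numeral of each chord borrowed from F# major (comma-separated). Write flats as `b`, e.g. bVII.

I, IV

F# minor has the diatonic set F#m, G#dim, A, Bm, C#, D, E (with V from harmonic minor). F#m, C# and G#dim all belong to that set. F# (F#–A#–C#) is not: scale degree 1 in F# minor carries F#m (i). In F# major the chord on that degree is F#, so here it functions as I, borrowed from the parallel major. B (B–D#–F#) is not: scale degree 4 in F# minor carries Bm (iv). In F# major the chord on that degree is B, so here it functions as IV, borrowed from the parallel major.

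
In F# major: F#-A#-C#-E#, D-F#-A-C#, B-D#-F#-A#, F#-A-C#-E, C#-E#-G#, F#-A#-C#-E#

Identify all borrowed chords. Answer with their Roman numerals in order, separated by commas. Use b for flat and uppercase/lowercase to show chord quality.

F# major has the diatonic set F#, G#m, A#m, B, C#, D#m, E#dim. F#–A#–C#–E# = F#maj7, B–D#–F#–A# = Bmaj7 and C#–E#–G# = C# are all diatonic. But D–F#–A–C# is foreign: the diatonic vi on degree 6 is D#m, whereas Dmaj7 comes from F# minor. It is labeled bVImaj7. But F#–A–C#–E is foreign: the diatonic I on degree 1 is F#, whereas F#m7 comes from F# minor. It is labeled i7.

bVImaj7, i7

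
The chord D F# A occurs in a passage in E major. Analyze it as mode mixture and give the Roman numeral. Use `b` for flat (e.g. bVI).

In E major scale degree 7 is D#; D is its lowered form, from E minor. Diatonically E major has D#dim (vii°) on that degree; D–F#–A is instead the major chord native to E minor, so it takes the label bVII.

bVII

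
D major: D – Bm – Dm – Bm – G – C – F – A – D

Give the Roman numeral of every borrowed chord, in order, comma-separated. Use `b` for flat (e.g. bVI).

i, bVII, bIII

The diatonic triads in D major are D, Em, F#m, G, A, Bm, C#dim. D, Bm, G and A are all diatonic. Dm (D–F–A) is not: scale degree 1 in D major carries D (I). In D minor the chord on that degree is Dm, so here it functions as i, borrowed from the parallel minor. C (C–E–G) doesn't fit — on degree 7 D major would have C#dim (vii°). C is the degree-7 chord of D minor, so it is the borrowed bVII. F (F–A–C) doesn't fit — on degree 3 D major would have F#m (iii). F is the degree-3 chord of D minor, so it is the borrowed bIII.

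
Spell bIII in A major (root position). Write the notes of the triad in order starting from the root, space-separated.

The root of bIII is the lowered 3rd degree: C# becomes C. Stacking thirds in A minor on C gives C–E–G.

C E G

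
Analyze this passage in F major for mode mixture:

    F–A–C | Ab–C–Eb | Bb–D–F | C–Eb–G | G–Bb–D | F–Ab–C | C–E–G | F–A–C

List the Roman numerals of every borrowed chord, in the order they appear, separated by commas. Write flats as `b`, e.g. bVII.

bIII, v, i

The diatonic triads in F major are F, Gm, Am, Bb, C, Dm, Edim. F–A–C = F, Bb–D–F = Bb, G–Bb–D = Gm and C–E–G = C are all diatonic. But Ab–C–Eb is foreign: the diatonic iii on degree 3 is Am, whereas Ab comes from F minor. It is labeled bIII. But C–Eb–G is foreign: the diatonic V on degree 5 is C, whereas Cm comes from F minor. It is labeled v. F–Ab–C doesn't fit — on degree 1 F major would have F (I). Fm is the degree-1 chord of F minor, so it is the borrowed i.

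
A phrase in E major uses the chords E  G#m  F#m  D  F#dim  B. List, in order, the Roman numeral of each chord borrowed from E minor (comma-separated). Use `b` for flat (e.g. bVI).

The diatonic triads in E major are E, F#m, G#m, A, B, C#m, D#dim. E, G#m, F#m and B all belong to that set. D (D–F#–A) doesn't fit — on degree 7 E major would have D#dim (vii°). D is the degree-7 chord of E minor, so it is the borrowed bVII. F#dim (F#–A–C) doesn't fit — on degree 2 E major would have F#m (ii). F#dim is the degree-2 chord of E minor, so it is the borrowed ii°.

bVII, ii°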